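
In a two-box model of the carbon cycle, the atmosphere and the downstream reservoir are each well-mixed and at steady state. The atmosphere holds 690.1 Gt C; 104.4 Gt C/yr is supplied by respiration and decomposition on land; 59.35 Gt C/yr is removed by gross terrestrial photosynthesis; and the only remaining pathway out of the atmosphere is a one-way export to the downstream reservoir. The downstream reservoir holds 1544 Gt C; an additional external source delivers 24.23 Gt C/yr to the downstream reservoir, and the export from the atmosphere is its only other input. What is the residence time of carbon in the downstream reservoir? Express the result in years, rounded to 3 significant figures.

22.3 yr

Balance the atmosphere: ΣF_in = 104.40 Gt C/yr.
Export to the downstream reservoir = ΣF_in − (59.35) = 45.050 Gt C/yr.
Total input to the downstream reservoir = 45.050 + 24.23 = 69.280 Gt C/yr; at steady state this equals its total output.
τ = M / F = 1544 / 69.280 = 22.29 yr.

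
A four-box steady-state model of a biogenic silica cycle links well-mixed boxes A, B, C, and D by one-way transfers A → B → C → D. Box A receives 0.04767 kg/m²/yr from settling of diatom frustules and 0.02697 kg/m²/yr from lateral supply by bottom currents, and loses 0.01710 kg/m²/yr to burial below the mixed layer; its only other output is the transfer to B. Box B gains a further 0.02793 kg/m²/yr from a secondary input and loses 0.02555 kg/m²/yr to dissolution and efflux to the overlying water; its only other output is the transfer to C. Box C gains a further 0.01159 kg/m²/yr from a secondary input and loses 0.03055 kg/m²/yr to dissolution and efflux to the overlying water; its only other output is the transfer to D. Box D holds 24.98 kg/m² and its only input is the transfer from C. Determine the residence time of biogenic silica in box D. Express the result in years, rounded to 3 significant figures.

Box A: F(A→B) = (0.04767 + 0.02697) − 0.01710 = 0.057540 kg/m²/yr.
Box B: F(B→C) = (0.057540 + 0.02793) − 0.02555 = 0.059920 kg/m²/yr.
Box C: F(C→D) = (0.059920 + 0.01159) − 0.03055 = 0.040960 kg/m²/yr.
Box D throughput = its input = 0.040960 kg/m²/yr; τ = 24.98 / 0.040960 = 609.9 yr.

610 yr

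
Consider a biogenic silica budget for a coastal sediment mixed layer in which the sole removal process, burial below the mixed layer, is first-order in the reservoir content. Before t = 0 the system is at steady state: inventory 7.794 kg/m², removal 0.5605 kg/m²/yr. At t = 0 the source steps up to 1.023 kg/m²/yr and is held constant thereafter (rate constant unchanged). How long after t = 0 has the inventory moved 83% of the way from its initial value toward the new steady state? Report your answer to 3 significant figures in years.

τ = M₀/F₀ = 7.794/0.5605 = 13.91 yr.
The remaining gap fraction is e^(−t/τ); 83% covered ⇒ e^(−t/τ) = 0.170.
t = −τ ln(0.170) = 13.91 × 1.772 = 24.64 yr.

24.6 yr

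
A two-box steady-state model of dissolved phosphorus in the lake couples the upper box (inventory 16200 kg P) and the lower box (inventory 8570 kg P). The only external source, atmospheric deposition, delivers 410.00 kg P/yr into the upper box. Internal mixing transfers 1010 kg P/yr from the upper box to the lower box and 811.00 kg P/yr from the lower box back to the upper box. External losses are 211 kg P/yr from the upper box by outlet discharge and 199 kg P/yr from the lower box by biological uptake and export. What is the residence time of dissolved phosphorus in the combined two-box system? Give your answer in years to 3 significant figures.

Treat the two boxes together as one reservoir: the mixing fluxes between them are internal recycling, so τ = ΣM / Σ(external losses).
M_total = 16200 + 8570 = 24770 kg P.
ΣF_external_out = 211 + 199 = 410.00 kg P/yr.
τ = M_total / ΣF_ext = 24770 / 410.00 = 60.41 yr.

60.4 yr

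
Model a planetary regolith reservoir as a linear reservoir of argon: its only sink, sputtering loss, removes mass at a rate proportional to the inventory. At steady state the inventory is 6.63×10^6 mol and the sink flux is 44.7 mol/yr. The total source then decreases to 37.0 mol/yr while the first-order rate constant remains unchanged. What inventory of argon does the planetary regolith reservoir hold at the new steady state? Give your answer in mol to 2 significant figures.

Rate constant k = F/M = 44.7 / 6.63×10^6 = 6.742×10^-6 yr⁻¹.
At the new steady state, source = k·M_new ⇒ M_new = 37.0 / 6.742×10^-6 = 5.488×10^6 mol.
(Equivalently M_new = M × F_new/F_old = 6.63×10^6 × 37.0/44.7.)

5.5×10^6 mol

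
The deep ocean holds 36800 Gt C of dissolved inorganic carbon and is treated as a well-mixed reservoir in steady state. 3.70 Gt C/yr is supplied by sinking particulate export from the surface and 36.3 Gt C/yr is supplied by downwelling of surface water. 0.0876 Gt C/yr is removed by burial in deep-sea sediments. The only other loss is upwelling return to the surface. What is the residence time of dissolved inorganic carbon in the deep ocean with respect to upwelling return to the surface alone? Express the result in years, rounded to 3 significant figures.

922 yr

At steady state ΣF_in = ΣF_out.
ΣF_in = 3.70 + 36.3 = 40.000 Gt C/yr.
Upwelling return to the surface flux = ΣF_in − (0.0876) = 40.000 − 0.08760 = 39.91 Gt C/yr.
τ = M / F = 36800 / 39.91 = 922.0 yr.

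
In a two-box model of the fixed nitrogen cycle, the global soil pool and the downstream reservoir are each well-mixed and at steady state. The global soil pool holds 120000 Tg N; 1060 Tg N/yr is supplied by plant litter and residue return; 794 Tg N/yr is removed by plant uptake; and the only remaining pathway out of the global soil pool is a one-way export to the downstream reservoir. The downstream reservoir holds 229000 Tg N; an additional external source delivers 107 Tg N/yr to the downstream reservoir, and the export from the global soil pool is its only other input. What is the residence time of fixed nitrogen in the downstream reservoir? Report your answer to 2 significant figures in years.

Balance the global soil pool: ΣF_in = 1060.0 Tg N/yr.
Export to the downstream reservoir = ΣF_in − (794) = 266.00 Tg N/yr.
Total input to the downstream reservoir = 266.00 + 107 = 373.00 Tg N/yr; at steady state this equals its total output.
τ = M / F = 229000 / 373.00 = 613.9 yr.

610 yr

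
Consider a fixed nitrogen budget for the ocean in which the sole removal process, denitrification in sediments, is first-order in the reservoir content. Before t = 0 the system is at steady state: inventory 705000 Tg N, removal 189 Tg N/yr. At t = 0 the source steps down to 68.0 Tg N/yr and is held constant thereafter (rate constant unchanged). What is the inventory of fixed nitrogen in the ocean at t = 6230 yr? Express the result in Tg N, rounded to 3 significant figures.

339000 Tg N

Residence time τ = M₀/F₀ = 3730 yr. The eventual steady state is M_∞ = M₀·(F₁/F₀) = 705000 × 68.0/189 = 253650 Tg N.
The anomaly ΔM(t) = M(t) − M_∞ decays as ΔM₀·e^(−t/τ) with ΔM₀ = 705000 − 253650 = 451300 Tg N.
At t = 6230 yr, e^(−t/τ) = e^(−1.670) = 0.1882, so ΔM = 84950 Tg N and M = 253650 + 84950 = 338600 Tg N.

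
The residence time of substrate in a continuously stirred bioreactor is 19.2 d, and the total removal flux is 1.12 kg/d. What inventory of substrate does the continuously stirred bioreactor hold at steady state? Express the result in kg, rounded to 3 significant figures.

21.5 kg

τ = M/F ⇒ M = τ × F = 19.2 × 1.12 = 21.50 kg.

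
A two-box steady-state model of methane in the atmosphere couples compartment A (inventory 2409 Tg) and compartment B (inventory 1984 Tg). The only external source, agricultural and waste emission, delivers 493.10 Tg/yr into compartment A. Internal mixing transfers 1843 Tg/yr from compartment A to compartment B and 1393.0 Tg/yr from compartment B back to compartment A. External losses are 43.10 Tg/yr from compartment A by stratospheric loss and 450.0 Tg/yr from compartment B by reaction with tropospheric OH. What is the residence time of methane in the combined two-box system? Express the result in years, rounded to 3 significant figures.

Residence time in the combined system uses the total inventory and the total *external* removal — internal exchanges between the two boxes cancel.
M_total = 2409 + 1984 = 4393.0 Tg.
ΣF_external_out = 43.10 + 450.0 = 493.10 Tg/yr.
τ = M_total / ΣF_ext = 4393.0 / 493.10 = 8.909 yr.

8.91 yr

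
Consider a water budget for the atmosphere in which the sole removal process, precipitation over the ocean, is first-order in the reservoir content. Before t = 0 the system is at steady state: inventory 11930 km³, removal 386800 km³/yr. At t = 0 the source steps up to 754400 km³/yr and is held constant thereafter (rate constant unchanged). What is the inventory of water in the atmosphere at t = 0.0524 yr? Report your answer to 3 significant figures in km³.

21200 km³

The sink rate constant is k = F₀/M₀ = 386800/11930 = 32.42 yr⁻¹.
Solving dM/dt = F₁ − kM with M(0) = M₀ gives M(t) = F₁/k + (M₀ − F₁/k)·e^(−kt).
F₁/k = 754400/32.42 = 23268 km³; kt = 32.42 × 0.0524 = 1.699, e^(−kt) = 0.1829.
M(0.0524) = 23268 + (11930 − 23268) × 0.1829 = 23268 − 2073 = 21194 km³.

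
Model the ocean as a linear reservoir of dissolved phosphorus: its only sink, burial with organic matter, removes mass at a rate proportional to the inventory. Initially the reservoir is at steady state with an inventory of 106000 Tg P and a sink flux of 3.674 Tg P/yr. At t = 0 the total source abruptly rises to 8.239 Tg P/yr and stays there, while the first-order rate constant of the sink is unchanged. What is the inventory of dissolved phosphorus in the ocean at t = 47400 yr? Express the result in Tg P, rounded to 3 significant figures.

212000 Tg P

Residence time τ = M₀/F₀ = 28850 yr. The eventual steady state is M_∞ = M₀·(F₁/F₀) = 106000 × 8.239/3.674 = 237710 Tg P.
The anomaly ΔM(t) = M(t) − M_∞ decays as ΔM₀·e^(−t/τ) with ΔM₀ = 106000 − 237710 = −131700 Tg P.
At t = 47400 yr, e^(−t/τ) = e^(−1.643) = 0.1934, so ΔM = −25470 Tg P and M = 237710 − 25470 = 212230 Tg P.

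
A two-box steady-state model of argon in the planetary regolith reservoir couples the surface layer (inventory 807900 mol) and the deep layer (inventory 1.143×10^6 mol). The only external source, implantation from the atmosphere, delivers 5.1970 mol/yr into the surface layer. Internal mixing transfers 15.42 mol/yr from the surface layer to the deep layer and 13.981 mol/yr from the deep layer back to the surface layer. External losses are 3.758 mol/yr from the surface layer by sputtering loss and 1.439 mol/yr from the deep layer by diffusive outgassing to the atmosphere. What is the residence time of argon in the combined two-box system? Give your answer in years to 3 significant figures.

375000 yr

For the system as a whole, the A↔B exchange is internal and contributes nothing to the throughput; only the external sinks remove mass.
M_total = 807900 + 1.143×10^6 = 1.9509×10^6 mol.
ΣF_external_out = 3.758 + 1.439 = 5.1970 mol/yr.
τ = M_total / ΣF_ext = 1.9509×10^6 / 5.1970 = 375400 yr.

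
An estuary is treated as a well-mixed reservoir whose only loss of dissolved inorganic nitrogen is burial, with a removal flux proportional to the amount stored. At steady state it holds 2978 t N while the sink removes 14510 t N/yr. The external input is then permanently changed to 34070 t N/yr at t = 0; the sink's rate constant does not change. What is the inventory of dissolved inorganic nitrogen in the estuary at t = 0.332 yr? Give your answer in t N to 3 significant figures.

6200 t N

The sink rate constant is k = F₀/M₀ = 14510/2978 = 4.872 yr⁻¹.
Solving dM/dt = F₁ − kM with M(0) = M₀ gives M(t) = F₁/k + (M₀ − F₁/k)·e^(−kt).
F₁/k = 34070/4.872 = 6992.5 t N; kt = 4.872 × 0.332 = 1.618, e^(−kt) = 0.1984.
M(0.332) = 6992.5 + (2978 − 6992.5) × 0.1984 = 6992.5 − 796.3 = 6196.1 t N.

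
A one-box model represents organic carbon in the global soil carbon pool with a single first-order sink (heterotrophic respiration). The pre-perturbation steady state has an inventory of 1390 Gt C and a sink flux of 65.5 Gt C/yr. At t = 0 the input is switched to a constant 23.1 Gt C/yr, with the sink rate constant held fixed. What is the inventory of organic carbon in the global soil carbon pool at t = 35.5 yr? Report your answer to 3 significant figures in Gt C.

τ = M₀/F₀ = 1390/65.5 = 21.22 yr; rate constant k = 1/τ.
New steady state M_∞ = F₁/k = F₁·τ = 23.1 × 21.22 = 490.21 Gt C.
M(t) = M_∞ + (M₀ − M_∞)·e^(−t/τ); t/τ = 35.5/21.22 = 1.673, so e^(−t/τ) = 0.1877.
M(t) = 490.21 + 899.8 × 0.1877 = 659.12 Gt C.

659 Gt C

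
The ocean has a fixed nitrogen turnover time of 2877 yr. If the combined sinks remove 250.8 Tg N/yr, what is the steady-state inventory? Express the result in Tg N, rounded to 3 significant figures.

τ = M/F ⇒ M = τ × F = 2877 × 250.8 = 721600 Tg N.

722000 Tg N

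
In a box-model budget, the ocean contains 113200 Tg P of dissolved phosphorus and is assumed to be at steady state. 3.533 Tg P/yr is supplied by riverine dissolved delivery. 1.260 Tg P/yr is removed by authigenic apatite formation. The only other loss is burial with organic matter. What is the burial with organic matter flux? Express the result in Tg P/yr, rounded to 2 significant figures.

2.3 Tg P/yr

At steady state ΣF_in = ΣF_out.
ΣF_in = 3.5330 Tg P/yr.
Burial with organic matter flux = ΣF_in − (1.260) = 3.5330 − 1.260 = 2.273 Tg P/yr.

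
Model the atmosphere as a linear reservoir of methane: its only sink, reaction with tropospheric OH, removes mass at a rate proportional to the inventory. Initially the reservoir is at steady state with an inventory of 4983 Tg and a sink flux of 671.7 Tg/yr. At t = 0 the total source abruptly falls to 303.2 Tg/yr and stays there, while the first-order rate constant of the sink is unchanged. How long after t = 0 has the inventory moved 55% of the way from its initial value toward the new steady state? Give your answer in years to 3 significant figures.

5.92 yr

τ = M₀/F₀ = 4983/671.7 = 7.418 yr.
The remaining gap fraction is e^(−t/τ); 55% covered ⇒ e^(−t/τ) = 0.450.
t = −τ ln(0.450) = 7.418 × 0.7985 = 5.924 yr.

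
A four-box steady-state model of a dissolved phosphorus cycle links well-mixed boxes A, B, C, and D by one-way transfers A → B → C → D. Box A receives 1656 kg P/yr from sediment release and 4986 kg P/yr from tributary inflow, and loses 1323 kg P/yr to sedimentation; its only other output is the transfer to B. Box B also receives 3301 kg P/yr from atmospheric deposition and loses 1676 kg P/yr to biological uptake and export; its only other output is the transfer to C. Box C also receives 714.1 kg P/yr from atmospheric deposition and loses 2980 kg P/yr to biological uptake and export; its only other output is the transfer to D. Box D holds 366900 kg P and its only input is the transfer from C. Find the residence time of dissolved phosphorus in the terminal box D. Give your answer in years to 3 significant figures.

Box A: F(A→B) = (1656 + 4986) − 1323 = 5319.0 kg P/yr.
Box B: F(B→C) = (5319.0 + 3301) − 1676 = 6944.0 kg P/yr.
Box C: F(C→D) = (6944.0 + 714.1) − 2980 = 4678.1 kg P/yr.
Box D throughput = its input = 4678.1 kg P/yr; τ = 366900 / 4678.1 = 78.43 yr.

78.4 yr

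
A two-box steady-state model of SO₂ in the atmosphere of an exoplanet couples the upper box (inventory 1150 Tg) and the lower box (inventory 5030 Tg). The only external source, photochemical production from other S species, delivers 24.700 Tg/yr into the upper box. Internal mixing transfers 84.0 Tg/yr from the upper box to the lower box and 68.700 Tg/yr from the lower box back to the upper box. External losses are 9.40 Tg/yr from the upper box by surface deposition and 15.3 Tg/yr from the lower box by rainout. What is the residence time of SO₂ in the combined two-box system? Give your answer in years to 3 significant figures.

Residence time in the combined system uses the total inventory and the total *external* removal — internal exchanges between the two boxes cancel.
M_total = 1150 + 5030 = 6180.0 Tg.
ΣF_external_out = 9.40 + 15.3 = 24.700 Tg/yr.
τ = M_total / ΣF_ext = 6180.0 / 24.700 = 250.2 yr.

250 yr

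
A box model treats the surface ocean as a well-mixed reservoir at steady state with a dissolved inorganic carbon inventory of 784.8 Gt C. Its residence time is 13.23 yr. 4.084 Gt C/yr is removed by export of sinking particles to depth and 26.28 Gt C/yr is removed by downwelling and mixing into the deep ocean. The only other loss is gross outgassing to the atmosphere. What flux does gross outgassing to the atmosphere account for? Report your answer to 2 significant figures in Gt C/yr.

29 Gt C/yr

Total removal F = M/τ = 784.8 / 13.23 = 59.32 Gt C/yr.
Gross outgassing to the atmosphere = F − (4.084 + 26.28) = 59.32 − 30.36 = 28.96 Gt C/yr.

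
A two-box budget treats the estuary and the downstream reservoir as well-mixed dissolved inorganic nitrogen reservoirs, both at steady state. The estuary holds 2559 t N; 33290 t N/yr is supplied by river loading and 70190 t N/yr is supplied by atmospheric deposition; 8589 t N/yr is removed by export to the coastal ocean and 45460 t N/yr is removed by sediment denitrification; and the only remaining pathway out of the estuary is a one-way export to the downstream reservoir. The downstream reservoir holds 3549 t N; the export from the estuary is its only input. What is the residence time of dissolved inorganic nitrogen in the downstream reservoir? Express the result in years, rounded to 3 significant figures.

0.0718 yr

Balance the estuary: ΣF_in = 33290 + 70190 = 103480 t N/yr.
Export to the downstream reservoir = ΣF_in − (8589 + 45460) = 49431 t N/yr.
At steady state the output of the downstream reservoir equals its input, 49431 t N/yr.
τ = M / F = 3549 / 49431 = 0.07180 yr.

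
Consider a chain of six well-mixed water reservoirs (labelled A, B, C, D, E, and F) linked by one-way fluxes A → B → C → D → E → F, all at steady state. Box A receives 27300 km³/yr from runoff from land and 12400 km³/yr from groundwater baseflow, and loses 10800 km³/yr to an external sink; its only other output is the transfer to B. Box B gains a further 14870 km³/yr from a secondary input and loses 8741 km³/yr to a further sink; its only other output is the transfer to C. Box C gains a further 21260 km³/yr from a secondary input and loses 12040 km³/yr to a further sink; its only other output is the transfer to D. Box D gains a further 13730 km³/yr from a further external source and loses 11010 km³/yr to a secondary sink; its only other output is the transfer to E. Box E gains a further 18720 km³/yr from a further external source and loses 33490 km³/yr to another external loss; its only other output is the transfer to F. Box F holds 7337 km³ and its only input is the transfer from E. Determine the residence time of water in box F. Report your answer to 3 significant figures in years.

0.228 yr

Box A: F(A→B) = (27300 + 12400) − 10800 = 28900 km³/yr.
Box B: F(B→C) = (28900 + 14870) − 8741 = 35029 km³/yr.
Box C: F(C→D) = (35029 + 21260) − 12040 = 44249 km³/yr.
Box D: F(D→E) = (44249 + 13730) − 11010 = 46969 km³/yr.
Box E: F(E→F) = (46969 + 18720) − 33490 = 32199 km³/yr.
Box F throughput = its input = 32199 km³/yr; τ = 7337 / 32199 = 0.2279 yr.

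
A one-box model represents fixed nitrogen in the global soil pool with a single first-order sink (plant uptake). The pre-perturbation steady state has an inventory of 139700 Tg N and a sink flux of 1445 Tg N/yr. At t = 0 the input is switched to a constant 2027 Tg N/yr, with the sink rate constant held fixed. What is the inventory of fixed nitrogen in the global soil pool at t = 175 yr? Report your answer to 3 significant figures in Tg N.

The sink rate constant is k = F₀/M₀ = 1445/139700 = 0.01034 yr⁻¹.
Solving dM/dt = F₁ − kM with M(0) = M₀ gives M(t) = F₁/k + (M₀ − F₁/k)·e^(−kt).
F₁/k = 2027/0.01034 = 195970 Tg N; kt = 0.01034 × 175 = 1.810, e^(−kt) = 0.1636.
M(175) = 195970 + (139700 − 195970) × 0.1636 = 195970 − 9207 = 186760 Tg N.

187000 Tg N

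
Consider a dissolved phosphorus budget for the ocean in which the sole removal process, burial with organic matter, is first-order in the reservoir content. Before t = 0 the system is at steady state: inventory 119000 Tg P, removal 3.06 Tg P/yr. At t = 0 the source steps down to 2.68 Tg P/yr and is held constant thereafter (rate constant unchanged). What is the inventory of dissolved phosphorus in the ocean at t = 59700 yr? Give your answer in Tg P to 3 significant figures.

107000 Tg P

τ = M₀/F₀ = 119000/3.06 = 38890 yr; rate constant k = 1/τ.
New steady state M_∞ = F₁/k = F₁·τ = 2.68 × 38890 = 104220 Tg P.
M(t) = M_∞ + (M₀ − M_∞)·e^(−t/τ); t/τ = 59700/38890 = 1.535, so e^(−t/τ) = 0.2154.
M(t) = 104220 + 14780 × 0.2154 = 107410 Tg P.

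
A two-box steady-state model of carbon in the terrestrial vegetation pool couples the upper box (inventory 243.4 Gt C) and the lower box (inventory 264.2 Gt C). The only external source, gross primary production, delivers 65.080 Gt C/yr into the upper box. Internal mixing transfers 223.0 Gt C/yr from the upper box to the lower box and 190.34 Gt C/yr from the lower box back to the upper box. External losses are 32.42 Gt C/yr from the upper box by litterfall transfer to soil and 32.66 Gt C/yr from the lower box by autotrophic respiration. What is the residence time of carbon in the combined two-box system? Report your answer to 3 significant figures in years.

Residence time in the combined system uses the total inventory and the total *external* removal — internal exchanges between the two boxes cancel.
M_total = 243.4 + 264.2 = 507.60 Gt C.
ΣF_external_out = 32.42 + 32.66 = 65.080 Gt C/yr.
τ = M_total / ΣF_ext = 507.60 / 65.080 = 7.800 yr.

7.80 yr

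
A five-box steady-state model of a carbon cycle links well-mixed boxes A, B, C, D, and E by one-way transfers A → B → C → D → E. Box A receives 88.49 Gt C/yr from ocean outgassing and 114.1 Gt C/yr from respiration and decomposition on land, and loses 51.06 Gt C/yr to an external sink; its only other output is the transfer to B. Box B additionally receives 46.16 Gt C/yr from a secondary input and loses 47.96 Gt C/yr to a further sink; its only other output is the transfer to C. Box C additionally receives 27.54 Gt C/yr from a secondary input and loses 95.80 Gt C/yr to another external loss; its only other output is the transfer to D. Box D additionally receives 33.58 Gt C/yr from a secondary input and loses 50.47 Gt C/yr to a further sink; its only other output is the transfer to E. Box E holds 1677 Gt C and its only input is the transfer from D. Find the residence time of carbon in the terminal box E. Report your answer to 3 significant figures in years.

Box A: F(A→B) = (88.49 + 114.1) − 51.06 = 151.53 Gt C/yr.
Box B: F(B→C) = (151.53 + 46.16) − 47.96 = 149.73 Gt C/yr.
Box C: F(C→D) = (149.73 + 27.54) − 95.80 = 81.470 Gt C/yr.
Box D: F(D→E) = (81.470 + 33.58) − 50.47 = 64.580 Gt C/yr.
Box E throughput = its input = 64.580 Gt C/yr; τ = 1677 / 64.580 = 25.97 yr.

26.0 yr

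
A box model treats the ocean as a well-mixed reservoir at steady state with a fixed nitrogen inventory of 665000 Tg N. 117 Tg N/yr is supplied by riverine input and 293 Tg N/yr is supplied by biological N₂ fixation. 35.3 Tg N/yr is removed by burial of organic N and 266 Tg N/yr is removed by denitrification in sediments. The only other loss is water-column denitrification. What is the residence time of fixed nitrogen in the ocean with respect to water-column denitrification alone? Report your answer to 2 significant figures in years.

6100 yr

At steady state ΣF_in = ΣF_out.
ΣF_in = 117 + 293 = 410.00 Tg N/yr.
Water-column denitrification flux = ΣF_in − (35.3 + 266) = 410.00 − 301.3 = 108.7 Tg N/yr.
τ = M / F = 665000 / 108.7 = 6118 yr.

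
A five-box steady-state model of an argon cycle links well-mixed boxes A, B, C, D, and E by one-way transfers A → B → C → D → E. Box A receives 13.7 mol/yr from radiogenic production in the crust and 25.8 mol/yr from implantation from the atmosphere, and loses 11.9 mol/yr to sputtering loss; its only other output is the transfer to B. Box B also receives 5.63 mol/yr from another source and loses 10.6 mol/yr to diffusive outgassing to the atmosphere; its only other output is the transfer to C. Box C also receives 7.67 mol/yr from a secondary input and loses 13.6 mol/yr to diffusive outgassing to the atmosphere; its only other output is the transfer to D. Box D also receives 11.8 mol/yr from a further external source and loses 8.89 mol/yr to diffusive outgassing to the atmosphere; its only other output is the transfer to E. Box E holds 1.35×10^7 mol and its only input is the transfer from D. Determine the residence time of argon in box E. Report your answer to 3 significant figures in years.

688000 yr

Box A: F(A→B) = (13.7 + 25.8) − 11.9 = 27.600 mol/yr.
Box B: F(B→C) = (27.600 + 5.63) − 10.6 = 22.630 mol/yr.
Box C: F(C→D) = (22.630 + 7.67) − 13.6 = 16.700 mol/yr.
Box D: F(D→E) = (16.700 + 11.8) − 8.89 = 19.610 mol/yr.
Box E throughput = its input = 19.610 mol/yr; τ = 1.35×10^7 / 19.610 = 688400 yr.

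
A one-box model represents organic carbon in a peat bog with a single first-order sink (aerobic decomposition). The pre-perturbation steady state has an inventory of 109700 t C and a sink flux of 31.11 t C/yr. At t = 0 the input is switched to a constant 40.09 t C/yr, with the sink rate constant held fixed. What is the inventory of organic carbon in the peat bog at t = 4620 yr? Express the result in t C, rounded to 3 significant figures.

τ = M₀/F₀ = 109700/31.11 = 3526 yr; rate constant k = 1/τ.
New steady state M_∞ = F₁/k = F₁·τ = 40.09 × 3526 = 141370 t C.
M(t) = M_∞ + (M₀ − M_∞)·e^(−t/τ); t/τ = 4620/3526 = 1.310, so e^(−t/τ) = 0.2698.
M(t) = 141370 − 31670 × 0.2698 = 132820 t C.

133000 t C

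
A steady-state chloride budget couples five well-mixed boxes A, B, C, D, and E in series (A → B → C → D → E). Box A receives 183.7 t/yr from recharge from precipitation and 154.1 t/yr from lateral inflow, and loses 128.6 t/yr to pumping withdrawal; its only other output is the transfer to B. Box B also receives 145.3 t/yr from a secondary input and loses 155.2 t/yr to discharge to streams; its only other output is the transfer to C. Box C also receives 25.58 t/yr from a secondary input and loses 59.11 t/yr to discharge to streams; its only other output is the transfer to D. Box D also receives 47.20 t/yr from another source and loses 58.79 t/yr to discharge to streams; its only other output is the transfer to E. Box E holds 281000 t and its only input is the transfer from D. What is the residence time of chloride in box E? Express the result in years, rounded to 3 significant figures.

Box A: F(A→B) = (183.7 + 154.1) − 128.6 = 209.20 t/yr.
Box B: F(B→C) = (209.20 + 145.3) − 155.2 = 199.30 t/yr.
Box C: F(C→D) = (199.30 + 25.58) − 59.11 = 165.77 t/yr.
Box D: F(D→E) = (165.77 + 47.20) − 58.79 = 154.18 t/yr.
Box E throughput = its input = 154.18 t/yr; τ = 281000 / 154.18 = 1823 yr.

1820 yr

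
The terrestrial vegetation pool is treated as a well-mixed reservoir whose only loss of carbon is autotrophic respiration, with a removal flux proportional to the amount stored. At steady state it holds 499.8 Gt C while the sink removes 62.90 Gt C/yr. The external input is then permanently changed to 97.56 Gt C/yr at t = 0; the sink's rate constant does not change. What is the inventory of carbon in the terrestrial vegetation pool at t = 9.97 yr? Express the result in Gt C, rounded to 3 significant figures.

697 Gt C

The sink rate constant is k = F₀/M₀ = 62.90/499.8 = 0.1259 yr⁻¹.
Solving dM/dt = F₁ − kM with M(0) = M₀ gives M(t) = F₁/k + (M₀ − F₁/k)·e^(−kt).
F₁/k = 97.56/0.1259 = 775.21 Gt C; kt = 0.1259 × 9.97 = 1.255, e^(−kt) = 0.2852.
M(9.97) = 775.21 + (499.8 − 775.21) × 0.2852 = 775.21 − 78.53 = 696.67 Gt C.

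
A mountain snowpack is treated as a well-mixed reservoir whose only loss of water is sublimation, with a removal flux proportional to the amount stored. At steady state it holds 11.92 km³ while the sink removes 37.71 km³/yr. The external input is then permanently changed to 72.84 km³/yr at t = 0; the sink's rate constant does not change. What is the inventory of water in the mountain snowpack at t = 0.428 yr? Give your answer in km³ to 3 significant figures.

The sink rate constant is k = F₀/M₀ = 37.71/11.92 = 3.164 yr⁻¹.
Solving dM/dt = F₁ − kM with M(0) = M₀ gives M(t) = F₁/k + (M₀ − F₁/k)·e^(−kt).
F₁/k = 72.84/3.164 = 23.024 km³; kt = 3.164 × 0.428 = 1.354, e^(−kt) = 0.2582.
M(0.428) = 23.024 + (11.92 − 23.024) × 0.2582 = 23.024 − 2.867 = 20.157 km³.

20.2 km³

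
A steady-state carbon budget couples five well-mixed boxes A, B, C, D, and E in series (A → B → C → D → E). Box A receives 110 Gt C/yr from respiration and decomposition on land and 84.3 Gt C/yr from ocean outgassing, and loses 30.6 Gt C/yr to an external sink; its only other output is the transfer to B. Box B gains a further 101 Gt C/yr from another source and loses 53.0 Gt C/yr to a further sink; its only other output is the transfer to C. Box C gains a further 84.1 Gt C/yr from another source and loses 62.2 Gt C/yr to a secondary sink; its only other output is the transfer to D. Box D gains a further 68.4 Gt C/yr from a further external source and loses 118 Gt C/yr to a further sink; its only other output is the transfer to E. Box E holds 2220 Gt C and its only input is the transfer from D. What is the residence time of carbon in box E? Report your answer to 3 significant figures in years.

Box A: F(A→B) = (110 + 84.3) − 30.6 = 163.70 Gt C/yr.
Box B: F(B→C) = (163.70 + 101) − 53.0 = 211.70 Gt C/yr.
Box C: F(C→D) = (211.70 + 84.1) − 62.2 = 233.60 Gt C/yr.
Box D: F(D→E) = (233.60 + 68.4) − 118 = 184.00 Gt C/yr.
Box E throughput = its input = 184.00 Gt C/yr; τ = 2220 / 184.00 = 12.07 yr.

12.1 yr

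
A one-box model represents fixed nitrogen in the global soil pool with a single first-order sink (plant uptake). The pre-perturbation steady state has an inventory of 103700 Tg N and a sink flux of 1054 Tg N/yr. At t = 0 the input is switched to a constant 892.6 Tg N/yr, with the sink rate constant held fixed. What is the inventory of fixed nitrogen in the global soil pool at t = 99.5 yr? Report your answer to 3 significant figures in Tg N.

Residence time τ = M₀/F₀ = 98.39 yr. The eventual steady state is M_∞ = M₀·(F₁/F₀) = 103700 × 892.6/1054 = 87820 Tg N.
The anomaly ΔM(t) = M(t) − M_∞ decays as ΔM₀·e^(−t/τ) with ΔM₀ = 103700 − 87820 = 15880 Tg N.
At t = 99.5 yr, e^(−t/τ) = e^(−1.011) = 0.3637, so ΔM = 5776 Tg N and M = 87820 + 5776 = 93596 Tg N.

93600 Tg N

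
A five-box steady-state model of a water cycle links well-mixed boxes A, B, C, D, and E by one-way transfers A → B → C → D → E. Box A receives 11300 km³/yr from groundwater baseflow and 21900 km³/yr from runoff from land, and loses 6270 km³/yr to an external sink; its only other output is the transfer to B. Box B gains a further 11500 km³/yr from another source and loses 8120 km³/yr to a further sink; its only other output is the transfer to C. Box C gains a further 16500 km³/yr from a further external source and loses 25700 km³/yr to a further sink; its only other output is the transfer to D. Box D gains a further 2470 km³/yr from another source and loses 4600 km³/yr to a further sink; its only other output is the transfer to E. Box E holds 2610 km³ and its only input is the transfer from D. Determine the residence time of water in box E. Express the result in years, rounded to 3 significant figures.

Box A: F(A→B) = (11300 + 21900) − 6270 = 26930 km³/yr.
Box B: F(B→C) = (26930 + 11500) − 8120 = 30310 km³/yr.
Box C: F(C→D) = (30310 + 16500) − 25700 = 21110 km³/yr.
Box D: F(D→E) = (21110 + 2470) − 4600 = 18980 km³/yr.
Box E throughput = its input = 18980 km³/yr; τ = 2610 / 18980 = 0.1375 yr.

0.138 yr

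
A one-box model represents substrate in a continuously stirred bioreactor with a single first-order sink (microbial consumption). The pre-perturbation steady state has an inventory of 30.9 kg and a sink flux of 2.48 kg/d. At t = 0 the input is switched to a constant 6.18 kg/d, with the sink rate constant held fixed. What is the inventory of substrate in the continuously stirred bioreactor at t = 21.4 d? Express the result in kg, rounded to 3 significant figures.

The sink rate constant is k = F₀/M₀ = 2.48/30.9 = 0.08026 d⁻¹.
Solving dM/dt = F₁ − kM with M(0) = M₀ gives M(t) = F₁/k + (M₀ − F₁/k)·e^(−kt).
F₁/k = 6.18/0.08026 = 77.001 kg; kt = 0.08026 × 21.4 = 1.718, e^(−kt) = 0.1795.
M(21.4) = 77.001 + (30.9 − 77.001) × 0.1795 = 77.001 − 8.275 = 68.725 kg.

68.7 kg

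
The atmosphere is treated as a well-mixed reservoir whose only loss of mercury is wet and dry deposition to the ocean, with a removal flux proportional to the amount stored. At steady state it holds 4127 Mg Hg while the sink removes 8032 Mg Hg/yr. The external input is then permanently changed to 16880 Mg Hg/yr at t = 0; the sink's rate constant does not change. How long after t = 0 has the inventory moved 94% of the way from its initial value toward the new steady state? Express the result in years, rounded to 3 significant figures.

τ = M₀/F₀ = 4127/8032 = 0.5138 yr.
The remaining gap fraction is e^(−t/τ); 94% covered ⇒ e^(−t/τ) = 0.0600.
t = −τ ln(0.0600) = 0.5138 × 2.813 = 1.446 yr.

1.45 yr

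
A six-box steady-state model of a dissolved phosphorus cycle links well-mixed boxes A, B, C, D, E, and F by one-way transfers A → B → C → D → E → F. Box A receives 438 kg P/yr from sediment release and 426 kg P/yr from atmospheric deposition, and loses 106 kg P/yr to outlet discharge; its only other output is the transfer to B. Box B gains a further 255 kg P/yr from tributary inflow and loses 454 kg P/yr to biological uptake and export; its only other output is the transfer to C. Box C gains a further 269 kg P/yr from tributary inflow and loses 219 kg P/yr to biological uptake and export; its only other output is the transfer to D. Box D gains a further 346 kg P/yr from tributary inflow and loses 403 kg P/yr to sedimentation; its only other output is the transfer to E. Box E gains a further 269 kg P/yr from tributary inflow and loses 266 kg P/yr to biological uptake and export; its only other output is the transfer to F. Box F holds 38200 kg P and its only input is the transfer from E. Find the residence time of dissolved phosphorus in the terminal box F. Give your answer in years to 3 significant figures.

Box A: F(A→B) = (438 + 426) − 106 = 758.00 kg P/yr.
Box B: F(B→C) = (758.00 + 255) − 454 = 559.00 kg P/yr.
Box C: F(C→D) = (559.00 + 269) − 219 = 609.00 kg P/yr.
Box D: F(D→E) = (609.00 + 346) − 403 = 552.00 kg P/yr.
Box E: F(E→F) = (552.00 + 269) − 266 = 555.00 kg P/yr.
Box F throughput = its input = 555.00 kg P/yr; τ = 38200 / 555.00 = 68.83 yr.

68.8 yr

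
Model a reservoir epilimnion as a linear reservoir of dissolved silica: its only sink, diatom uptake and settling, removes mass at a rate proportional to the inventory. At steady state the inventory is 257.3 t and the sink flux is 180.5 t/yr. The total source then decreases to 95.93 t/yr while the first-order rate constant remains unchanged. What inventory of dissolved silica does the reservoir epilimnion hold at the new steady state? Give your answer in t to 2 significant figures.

140 t

Rate constant k = F/M = 180.5 / 257.3 = 0.7015 yr⁻¹.
At the new steady state, source = k·M_new ⇒ M_new = 95.93 / 0.7015 = 136.7 t.
(Equivalently M_new = M × F_new/F_old = 257.3 × 95.93/180.5.)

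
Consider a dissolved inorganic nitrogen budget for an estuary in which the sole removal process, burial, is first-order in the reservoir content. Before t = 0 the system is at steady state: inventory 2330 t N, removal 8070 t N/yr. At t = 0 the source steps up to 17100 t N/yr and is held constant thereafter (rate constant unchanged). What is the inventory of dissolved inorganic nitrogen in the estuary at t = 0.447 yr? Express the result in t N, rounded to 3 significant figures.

4380 t N

τ = M₀/F₀ = 2330/8070 = 0.2887 yr; rate constant k = 1/τ.
New steady state M_∞ = F₁/k = F₁·τ = 17100 × 0.2887 = 4937.2 t N.
M(t) = M_∞ + (M₀ − M_∞)·e^(−t/τ); t/τ = 0.447/0.2887 = 1.548, so e^(−t/τ) = 0.2126.
M(t) = 4937.2 − 2607 × 0.2126 = 4382.8 t N.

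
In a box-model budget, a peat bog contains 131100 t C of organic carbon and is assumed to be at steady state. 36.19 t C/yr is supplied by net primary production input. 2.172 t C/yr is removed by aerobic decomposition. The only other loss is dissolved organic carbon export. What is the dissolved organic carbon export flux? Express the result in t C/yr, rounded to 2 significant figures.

34 t C/yr

At steady state ΣF_in = ΣF_out.
ΣF_in = 36.190 t C/yr.
Dissolved organic carbon export flux = ΣF_in − (2.172) = 36.190 − 2.172 = 34.02 t C/yr.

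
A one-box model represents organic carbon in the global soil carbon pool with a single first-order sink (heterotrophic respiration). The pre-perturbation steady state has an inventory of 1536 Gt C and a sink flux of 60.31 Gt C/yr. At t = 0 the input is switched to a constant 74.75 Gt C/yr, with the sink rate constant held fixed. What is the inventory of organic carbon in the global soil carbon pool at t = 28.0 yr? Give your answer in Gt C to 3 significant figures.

1780 Gt C

τ = M₀/F₀ = 1536/60.31 = 25.47 yr; rate constant k = 1/τ.
New steady state M_∞ = F₁/k = F₁·τ = 74.75 × 25.47 = 1903.8 Gt C.
M(t) = M_∞ + (M₀ − M_∞)·e^(−t/τ); t/τ = 28.0/25.47 = 1.099, so e^(−t/τ) = 0.3331.
M(t) = 1903.8 − 367.8 × 0.3331 = 1781.3 Gt C.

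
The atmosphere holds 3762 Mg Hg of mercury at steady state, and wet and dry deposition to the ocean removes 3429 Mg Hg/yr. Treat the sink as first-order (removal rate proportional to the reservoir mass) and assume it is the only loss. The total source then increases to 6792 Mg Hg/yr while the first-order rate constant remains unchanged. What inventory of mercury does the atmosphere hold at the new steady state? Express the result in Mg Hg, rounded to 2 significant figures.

7500 Mg Hg

Rate constant k = F/M = 3429 / 3762 = 0.9115 yr⁻¹.
At the new steady state, source = k·M_new ⇒ M_new = 6792 / 0.9115 = 7452 Mg Hg.
(Equivalently M_new = M × F_new/F_old = 3762 × 6792/3429.)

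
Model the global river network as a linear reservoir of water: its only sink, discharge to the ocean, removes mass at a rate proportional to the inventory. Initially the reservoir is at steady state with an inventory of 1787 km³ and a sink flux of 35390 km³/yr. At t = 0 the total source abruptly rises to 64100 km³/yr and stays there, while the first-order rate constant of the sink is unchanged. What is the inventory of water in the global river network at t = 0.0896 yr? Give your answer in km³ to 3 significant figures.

2990 km³

The sink rate constant is k = F₀/M₀ = 35390/1787 = 19.80 yr⁻¹.
Solving dM/dt = F₁ − kM with M(0) = M₀ gives M(t) = F₁/k + (M₀ − F₁/k)·e^(−kt).
F₁/k = 64100/19.80 = 3236.7 km³; kt = 19.80 × 0.0896 = 1.774, e^(−kt) = 0.1696.
M(0.0896) = 3236.7 + (1787 − 3236.7) × 0.1696 = 3236.7 − 245.8 = 2990.9 km³.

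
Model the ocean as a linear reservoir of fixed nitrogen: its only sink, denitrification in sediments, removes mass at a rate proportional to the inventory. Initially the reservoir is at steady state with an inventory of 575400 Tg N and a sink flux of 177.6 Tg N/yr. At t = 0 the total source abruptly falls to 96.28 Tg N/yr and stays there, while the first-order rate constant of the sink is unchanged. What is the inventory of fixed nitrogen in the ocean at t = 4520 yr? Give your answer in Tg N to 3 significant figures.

377000 Tg N

The sink rate constant is k = F₀/M₀ = 177.6/575400 = 0.0003087 yr⁻¹.
Solving dM/dt = F₁ − kM with M(0) = M₀ gives M(t) = F₁/k + (M₀ − F₁/k)·e^(−kt).
F₁/k = 96.28/0.0003087 = 311930 Tg N; kt = 0.0003087 × 4520 = 1.395, e^(−kt) = 0.2478.
M(4520) = 311930 + (575400 − 311930) × 0.2478 = 311930 + 65290 = 377220 Tg N.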